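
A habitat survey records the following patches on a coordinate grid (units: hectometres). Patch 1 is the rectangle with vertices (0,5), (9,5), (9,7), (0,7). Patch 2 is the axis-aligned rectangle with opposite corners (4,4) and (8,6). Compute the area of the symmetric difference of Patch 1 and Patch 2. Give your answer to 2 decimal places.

18.00

|Patch 1∩Patch 2|: x∈[4,8], y∈[5,6] → 4·1 = 4.
|Patch 1 △ Patch 2| = |Patch 1| + |Patch 2| − 2·|Patch 1∩Patch 2| = 18 + 8 − 8 = 18.00.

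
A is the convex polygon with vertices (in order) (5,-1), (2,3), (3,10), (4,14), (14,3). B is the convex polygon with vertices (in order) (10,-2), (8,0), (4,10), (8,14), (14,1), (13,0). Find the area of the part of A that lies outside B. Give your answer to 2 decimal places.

41.44

|A| = 91.5, |A∩B| = 50.0626.
|A ∖ B| = |A| − |A∩B| = 91.5 − 50.0626 = 41.44.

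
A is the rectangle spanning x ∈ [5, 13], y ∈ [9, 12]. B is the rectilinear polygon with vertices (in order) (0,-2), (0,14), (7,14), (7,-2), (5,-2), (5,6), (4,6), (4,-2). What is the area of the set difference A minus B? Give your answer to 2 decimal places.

|A| = 24, |A∩B| = 6.
|A ∖ B| = |A| − |A∩B| = 24 − 6 = 18.00.

18.00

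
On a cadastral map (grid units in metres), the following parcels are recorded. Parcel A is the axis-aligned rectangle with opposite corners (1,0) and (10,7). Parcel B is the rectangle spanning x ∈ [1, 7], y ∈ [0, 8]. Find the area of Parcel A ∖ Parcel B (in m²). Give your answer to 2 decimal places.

|Parcel A∩Parcel B|: x∈[1,7], y∈[0,7] → 6·7 = 42.
|Parcel A| = 63.
|Parcel A ∖ Parcel B| = |Parcel A| − |Parcel A∩Parcel B| = 63 − 42 = 21.00.

21.00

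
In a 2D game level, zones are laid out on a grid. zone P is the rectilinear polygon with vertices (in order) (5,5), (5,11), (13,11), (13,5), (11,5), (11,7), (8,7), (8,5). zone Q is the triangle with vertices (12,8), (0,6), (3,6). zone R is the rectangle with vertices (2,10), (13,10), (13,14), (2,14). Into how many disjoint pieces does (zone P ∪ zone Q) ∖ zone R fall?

(zone P ∪ zone Q) ∖ zone R is a single connected region.

1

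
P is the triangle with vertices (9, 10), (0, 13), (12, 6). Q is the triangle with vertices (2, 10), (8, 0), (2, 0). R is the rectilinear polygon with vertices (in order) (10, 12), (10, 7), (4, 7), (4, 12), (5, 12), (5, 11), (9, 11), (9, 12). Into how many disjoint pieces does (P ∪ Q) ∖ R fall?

4

(P ∪ Q) ∖ R splits into 4 disjoint pieces (area 1.5, area 2, area 0.1667, area 30).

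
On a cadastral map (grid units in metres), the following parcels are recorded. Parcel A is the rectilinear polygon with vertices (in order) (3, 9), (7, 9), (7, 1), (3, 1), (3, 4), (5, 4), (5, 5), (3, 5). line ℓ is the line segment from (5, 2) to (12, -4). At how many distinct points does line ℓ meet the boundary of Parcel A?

The segment meets the boundary at (6.167,1).

1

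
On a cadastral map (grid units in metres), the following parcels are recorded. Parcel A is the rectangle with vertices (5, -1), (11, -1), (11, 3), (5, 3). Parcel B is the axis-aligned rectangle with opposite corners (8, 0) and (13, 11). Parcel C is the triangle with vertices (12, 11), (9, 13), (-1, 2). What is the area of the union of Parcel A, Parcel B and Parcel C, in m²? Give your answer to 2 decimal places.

90.96

By inclusion–exclusion:
Individual areas: |Parcel A| = 24, |Parcel B| = 55, |Parcel C| = 26.5.
|Parcel A∩Parcel B|: x∈[8,11], y∈[0,3] → 3·3 = 9.
|Parcel A∩Parcel C| = 0.
|Parcel B∩Parcel C| = 5.5385.
|Parcel A∩Parcel B∩Parcel C| = 0.
|Parcel A ∪ Parcel B ∪ Parcel C| = 105.5 − 14.5385 + 0 = 90.96.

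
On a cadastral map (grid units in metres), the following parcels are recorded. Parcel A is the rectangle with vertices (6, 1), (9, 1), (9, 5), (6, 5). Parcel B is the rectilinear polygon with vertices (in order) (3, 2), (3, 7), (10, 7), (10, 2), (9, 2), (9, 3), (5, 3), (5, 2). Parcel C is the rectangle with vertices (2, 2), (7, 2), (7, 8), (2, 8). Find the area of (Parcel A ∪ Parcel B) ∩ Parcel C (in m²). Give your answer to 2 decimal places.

The region (Parcel A ∪ Parcel B) ∩ Parcel C is the polygon with vertices (6,3), (5,3), (5,2), (3,2), (3,7), (7,7), (7,2), (6,2).
By the shoelace formula its area is 19.00.

19.00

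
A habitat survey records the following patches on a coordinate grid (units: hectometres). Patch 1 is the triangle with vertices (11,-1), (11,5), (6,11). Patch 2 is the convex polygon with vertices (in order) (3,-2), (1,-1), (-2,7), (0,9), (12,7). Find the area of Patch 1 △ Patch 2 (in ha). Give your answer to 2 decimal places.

|Patch 1| = 15, |Patch 2| = 83.5, |Patch 1∩Patch 2| = 5.6815.
|Patch 1 △ Patch 2| = |Patch 1| + |Patch 2| − 2·|Patch 1∩Patch 2| = 15 + 83.5 − 11.363 = 87.14.

87.14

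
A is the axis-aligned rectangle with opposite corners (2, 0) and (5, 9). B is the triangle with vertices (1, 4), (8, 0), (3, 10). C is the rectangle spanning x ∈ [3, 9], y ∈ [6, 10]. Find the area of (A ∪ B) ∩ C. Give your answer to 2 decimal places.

6.25

The region (A ∪ B) ∩ C is the polygon with vertices (3.5,9), (5,9), (5,6), (3,6), (3,10).
By the shoelace formula its area is 6.25.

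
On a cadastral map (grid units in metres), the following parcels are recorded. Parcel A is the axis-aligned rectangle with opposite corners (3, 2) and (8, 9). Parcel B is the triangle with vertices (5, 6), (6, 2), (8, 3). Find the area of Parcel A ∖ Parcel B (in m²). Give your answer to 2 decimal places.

30.50

|Parcel A| = 35, |Parcel A∩Parcel B| = 4.5.
|Parcel A ∖ Parcel B| = |Parcel A| − |Parcel A∩Parcel B| = 35 − 4.5 = 30.50.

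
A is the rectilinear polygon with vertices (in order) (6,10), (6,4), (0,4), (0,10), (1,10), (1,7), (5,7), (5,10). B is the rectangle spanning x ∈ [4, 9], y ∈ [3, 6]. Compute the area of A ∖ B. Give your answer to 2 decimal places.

20.00

|A| = 24, |A∩B| = 4.
|A ∖ B| = |A| − |A∩B| = 24 − 4 = 20.00.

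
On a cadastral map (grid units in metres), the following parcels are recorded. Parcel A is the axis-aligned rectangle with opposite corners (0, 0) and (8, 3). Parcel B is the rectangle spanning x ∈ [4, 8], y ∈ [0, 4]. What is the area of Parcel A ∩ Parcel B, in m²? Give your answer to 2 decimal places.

12.00

|Parcel A∩Parcel B|: x∈[4,8], y∈[0,3] → 4·3 = 12.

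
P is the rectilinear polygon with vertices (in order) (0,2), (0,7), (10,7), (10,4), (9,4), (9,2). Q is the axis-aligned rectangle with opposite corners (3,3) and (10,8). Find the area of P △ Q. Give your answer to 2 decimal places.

29.00

|P| = 48, |Q| = 35, |P∩Q| = 27.
|P △ Q| = |P| + |Q| − 2·|P∩Q| = 48 + 35 − 54 = 29.00.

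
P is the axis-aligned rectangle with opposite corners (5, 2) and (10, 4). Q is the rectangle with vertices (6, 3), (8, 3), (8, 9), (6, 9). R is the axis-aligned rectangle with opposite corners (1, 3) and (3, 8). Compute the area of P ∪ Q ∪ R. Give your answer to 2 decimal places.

By inclusion–exclusion:
Individual areas: |P| = 10, |Q| = 12, |R| = 10.
|P∩Q|: x∈[6,8], y∈[3,4] → 2·1 = 2.
|P∩R| = 0 (no overlap).
|Q∩R| = 0 (no overlap).
|P∩Q∩R| = 0.
|P ∪ Q ∪ R| = 32 − 2 + 0 = 30.00.

30.00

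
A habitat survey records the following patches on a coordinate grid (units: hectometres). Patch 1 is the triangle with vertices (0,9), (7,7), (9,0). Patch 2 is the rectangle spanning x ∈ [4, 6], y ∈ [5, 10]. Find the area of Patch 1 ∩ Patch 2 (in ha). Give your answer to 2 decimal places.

5.14

The intersection is the polygon with vertices (6,7.286), (6,5), (4,5), (4,7.857).
By the shoelace formula its area is 5.14.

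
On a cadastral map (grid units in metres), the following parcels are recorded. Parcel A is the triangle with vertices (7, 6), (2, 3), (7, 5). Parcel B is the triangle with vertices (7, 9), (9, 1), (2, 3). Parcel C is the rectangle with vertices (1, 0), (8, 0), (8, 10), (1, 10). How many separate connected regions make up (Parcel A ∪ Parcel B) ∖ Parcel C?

1

(Parcel A ∪ Parcel B) ∖ Parcel C is a single connected region.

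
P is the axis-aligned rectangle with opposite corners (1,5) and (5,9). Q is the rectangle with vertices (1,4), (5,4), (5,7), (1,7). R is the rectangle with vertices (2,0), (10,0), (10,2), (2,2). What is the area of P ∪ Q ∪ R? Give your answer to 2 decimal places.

By inclusion–exclusion:
Individual areas: |P| = 16, |Q| = 12, |R| = 16.
|P∩Q|: x∈[1,5], y∈[5,7] → 4·2 = 8.
|P∩R| = 0 (no overlap).
|Q∩R| = 0 (no overlap).
|P∩Q∩R| = 0.
|P ∪ Q ∪ R| = 44 − 8 + 0 = 36.00.

36.00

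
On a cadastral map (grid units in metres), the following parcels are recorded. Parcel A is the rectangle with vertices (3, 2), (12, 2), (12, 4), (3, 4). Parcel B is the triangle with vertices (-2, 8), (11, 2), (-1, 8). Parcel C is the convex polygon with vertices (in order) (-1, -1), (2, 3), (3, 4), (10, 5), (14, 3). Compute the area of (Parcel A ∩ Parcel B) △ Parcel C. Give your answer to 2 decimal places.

|Parcel A ∩ Parcel B| = 0.3333.
|(Parcel A ∩ Parcel B) ∩ Parcel C| = 0.332.
|(Parcel A ∩ Parcel B) △ Parcel C| = 0.3333 + 39 − 0.6639 = 38.67.

38.67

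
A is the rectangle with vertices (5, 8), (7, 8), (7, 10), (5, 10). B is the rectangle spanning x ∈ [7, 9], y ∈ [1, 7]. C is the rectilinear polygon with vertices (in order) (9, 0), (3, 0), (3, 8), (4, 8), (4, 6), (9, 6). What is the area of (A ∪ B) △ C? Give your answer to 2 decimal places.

|A ∪ B| = 16.
|(A ∪ B) ∩ C| = 10.
|(A ∪ B) △ C| = 16 + 38 − 20 = 34.00.

34.00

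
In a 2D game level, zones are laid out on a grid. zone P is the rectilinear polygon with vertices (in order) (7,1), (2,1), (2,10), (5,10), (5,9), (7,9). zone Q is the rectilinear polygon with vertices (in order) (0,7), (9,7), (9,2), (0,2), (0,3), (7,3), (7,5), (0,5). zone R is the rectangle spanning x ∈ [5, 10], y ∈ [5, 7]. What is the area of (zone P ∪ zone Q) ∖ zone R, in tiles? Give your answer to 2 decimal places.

51.00

|zone P ∪ zone Q| = 59.
|(zone P ∪ zone Q) ∩ zone R| = 8.
|(zone P ∪ zone Q) ∖ zone R| = 59 − 8 = 51.00.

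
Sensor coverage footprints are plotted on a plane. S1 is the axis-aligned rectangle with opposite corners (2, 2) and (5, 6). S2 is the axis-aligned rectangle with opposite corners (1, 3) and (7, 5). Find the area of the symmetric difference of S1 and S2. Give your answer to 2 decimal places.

|S1∩S2|: x∈[2,5], y∈[3,5] → 3·2 = 6.
|S1 △ S2| = |S1| + |S2| − 2·|S1∩S2| = 12 + 12 − 12 = 12.00.

12.00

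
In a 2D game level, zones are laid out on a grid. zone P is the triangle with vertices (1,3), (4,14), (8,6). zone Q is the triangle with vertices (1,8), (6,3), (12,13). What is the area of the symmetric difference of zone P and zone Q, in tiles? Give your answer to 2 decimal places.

33.65

|zone P| = 34, |zone Q| = 40, |zone P∩zone Q| = 20.174.
|zone P △ zone Q| = |zone P| + |zone Q| − 2·|zone P∩zone Q| = 34 + 40 − 40.348 = 33.65.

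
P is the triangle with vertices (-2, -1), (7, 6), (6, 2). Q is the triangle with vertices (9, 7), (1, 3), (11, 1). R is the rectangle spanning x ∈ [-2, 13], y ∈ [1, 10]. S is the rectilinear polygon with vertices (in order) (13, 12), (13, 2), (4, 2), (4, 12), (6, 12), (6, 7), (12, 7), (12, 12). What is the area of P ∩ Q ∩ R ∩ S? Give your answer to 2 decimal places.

The intersection is the polygon with vertices (4,2.4), (4,3.667), (7,6), (6,2).
By the shoelace formula its area is 6.10.

6.10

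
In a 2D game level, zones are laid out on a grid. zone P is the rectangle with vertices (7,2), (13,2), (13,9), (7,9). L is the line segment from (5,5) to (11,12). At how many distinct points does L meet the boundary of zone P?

The segment meets the boundary at (8.429,9), (7,7.333).

2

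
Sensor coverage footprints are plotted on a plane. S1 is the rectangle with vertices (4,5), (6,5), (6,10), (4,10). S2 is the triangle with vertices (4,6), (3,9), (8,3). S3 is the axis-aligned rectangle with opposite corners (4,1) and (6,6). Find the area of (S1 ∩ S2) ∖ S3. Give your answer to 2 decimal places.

|S1 ∩ S2| = 2.5333.
|(S1 ∩ S2) ∩ S3| = 1.1833.
|(S1 ∩ S2) ∖ S3| = 2.5333 − 1.1833 = 1.35.

1.35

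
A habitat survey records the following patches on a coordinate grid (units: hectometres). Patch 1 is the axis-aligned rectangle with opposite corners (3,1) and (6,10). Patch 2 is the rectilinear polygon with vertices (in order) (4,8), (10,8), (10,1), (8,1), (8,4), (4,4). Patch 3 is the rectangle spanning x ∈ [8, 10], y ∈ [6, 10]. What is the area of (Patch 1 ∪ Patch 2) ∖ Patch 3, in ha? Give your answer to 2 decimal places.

45.00

|Patch 1 ∪ Patch 2| = 49.
|(Patch 1 ∪ Patch 2) ∩ Patch 3| = 4.
|(Patch 1 ∪ Patch 2) ∖ Patch 3| = 49 − 4 = 45.00.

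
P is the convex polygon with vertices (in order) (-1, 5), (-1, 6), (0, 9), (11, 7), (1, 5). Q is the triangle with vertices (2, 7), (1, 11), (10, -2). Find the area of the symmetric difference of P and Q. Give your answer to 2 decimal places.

|P| = 25.5, |Q| = 11.5, |P∩Q| = 4.5616.
|P △ Q| = |P| + |Q| − 2·|P∩Q| = 25.5 + 11.5 − 9.1232 = 27.88.

27.88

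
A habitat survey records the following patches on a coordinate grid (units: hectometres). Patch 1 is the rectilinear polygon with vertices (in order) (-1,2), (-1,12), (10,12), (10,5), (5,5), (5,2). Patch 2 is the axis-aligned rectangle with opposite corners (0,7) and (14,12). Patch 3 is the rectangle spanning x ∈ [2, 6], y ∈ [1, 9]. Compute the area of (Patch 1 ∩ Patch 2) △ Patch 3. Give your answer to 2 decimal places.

66.00

|Patch 1 ∩ Patch 2| = 50.
|(Patch 1 ∩ Patch 2) ∩ Patch 3| = 8.
|(Patch 1 ∩ Patch 2) △ Patch 3| = 50 + 32 − 16 = 66.00.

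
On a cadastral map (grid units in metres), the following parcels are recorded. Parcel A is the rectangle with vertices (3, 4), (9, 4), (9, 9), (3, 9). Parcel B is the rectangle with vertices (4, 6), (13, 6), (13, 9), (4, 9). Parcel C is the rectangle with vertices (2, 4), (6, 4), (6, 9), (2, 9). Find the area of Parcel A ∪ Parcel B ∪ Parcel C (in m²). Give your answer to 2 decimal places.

47.00

By inclusion–exclusion:
Individual areas: |Parcel A| = 30, |Parcel B| = 27, |Parcel C| = 20.
|Parcel A∩Parcel B|: x∈[4,9], y∈[6,9] → 5·3 = 15.
|Parcel A∩Parcel C|: x∈[3,6], y∈[4,9] → 3·5 = 15.
|Parcel B∩Parcel C|: x∈[4,6], y∈[6,9] → 2·3 = 6.
|Parcel A∩Parcel B∩Parcel C| = 6.
|Parcel A ∪ Parcel B ∪ Parcel C| = 77 − 36 + 6 = 47.00.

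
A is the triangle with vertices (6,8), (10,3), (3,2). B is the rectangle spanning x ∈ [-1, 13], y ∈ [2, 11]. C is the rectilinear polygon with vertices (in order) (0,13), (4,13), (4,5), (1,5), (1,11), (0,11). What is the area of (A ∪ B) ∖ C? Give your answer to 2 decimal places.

|A ∪ B| = 126.
|(A ∪ B) ∩ C| = 18.
|(A ∪ B) ∖ C| = 126 − 18 = 108.00.

108.00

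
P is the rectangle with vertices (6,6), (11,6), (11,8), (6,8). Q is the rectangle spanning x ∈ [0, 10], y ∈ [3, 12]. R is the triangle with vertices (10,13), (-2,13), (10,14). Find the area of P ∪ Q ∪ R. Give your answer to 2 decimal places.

By inclusion–exclusion:
Individual areas: |P| = 10, |Q| = 90, |R| = 6.
|P∩Q|: x∈[6,10], y∈[6,8] → 4·2 = 8.
|P∩R| = 0.
|Q∩R| = 0.
|P∩Q∩R| = 0.
|P ∪ Q ∪ R| = 106 − 8 + 0 = 98.00.

98.00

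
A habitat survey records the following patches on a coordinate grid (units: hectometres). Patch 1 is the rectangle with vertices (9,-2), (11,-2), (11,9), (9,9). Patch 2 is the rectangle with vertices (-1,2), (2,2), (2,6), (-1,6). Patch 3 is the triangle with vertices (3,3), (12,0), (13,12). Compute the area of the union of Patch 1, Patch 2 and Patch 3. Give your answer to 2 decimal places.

By inclusion–exclusion:
Individual areas: |Patch 1| = 22, |Patch 2| = 12, |Patch 3| = 55.5.
|Patch 1∩Patch 2| = 0 (no overlap).
|Patch 1∩Patch 3| = 16.4667.
|Patch 2∩Patch 3| = 0.
|Patch 1∩Patch 2∩Patch 3| = 0.
|Patch 1 ∪ Patch 2 ∪ Patch 3| = 89.5 − 16.4667 + 0 = 73.03.

73.03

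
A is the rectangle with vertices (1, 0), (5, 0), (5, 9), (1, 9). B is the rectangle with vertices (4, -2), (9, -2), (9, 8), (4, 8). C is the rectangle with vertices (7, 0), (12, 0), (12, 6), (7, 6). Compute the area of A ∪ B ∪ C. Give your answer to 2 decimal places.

96.00

By inclusion–exclusion:
Individual areas: |A| = 36, |B| = 50, |C| = 30.
|A∩B|: x∈[4,5], y∈[0,8] → 1·8 = 8.
|A∩C| = 0 (no overlap).
|B∩C|: x∈[7,9], y∈[0,6] → 2·6 = 12.
|A∩B∩C| = 0.
|A ∪ B ∪ C| = 116 − 20 + 0 = 96.00.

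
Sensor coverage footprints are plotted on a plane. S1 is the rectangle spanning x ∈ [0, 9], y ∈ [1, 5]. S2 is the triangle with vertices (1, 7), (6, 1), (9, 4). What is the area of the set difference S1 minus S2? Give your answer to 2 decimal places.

|S1| = 36, |S1∩S2| = 12.8333.
|S1 ∖ S2| = |S1| − |S1∩S2| = 36 − 12.8333 = 23.17.

23.17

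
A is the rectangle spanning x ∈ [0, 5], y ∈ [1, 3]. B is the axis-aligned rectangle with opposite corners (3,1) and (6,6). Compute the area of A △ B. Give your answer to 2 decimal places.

|A∩B|: x∈[3,5], y∈[1,3] → 2·2 = 4.
|A △ B| = |A| + |B| − 2·|A∩B| = 10 + 15 − 8 = 17.00.

17.00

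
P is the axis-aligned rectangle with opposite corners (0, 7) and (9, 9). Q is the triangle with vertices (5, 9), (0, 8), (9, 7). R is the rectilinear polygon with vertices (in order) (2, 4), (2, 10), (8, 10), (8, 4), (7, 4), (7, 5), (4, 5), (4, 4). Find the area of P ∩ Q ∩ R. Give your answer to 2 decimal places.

6.18

The intersection is the polygon with vertices (8,7.5), (8,7.111), (2,7.778), (2,8.4), (5,9).
By the shoelace formula its area is 6.18.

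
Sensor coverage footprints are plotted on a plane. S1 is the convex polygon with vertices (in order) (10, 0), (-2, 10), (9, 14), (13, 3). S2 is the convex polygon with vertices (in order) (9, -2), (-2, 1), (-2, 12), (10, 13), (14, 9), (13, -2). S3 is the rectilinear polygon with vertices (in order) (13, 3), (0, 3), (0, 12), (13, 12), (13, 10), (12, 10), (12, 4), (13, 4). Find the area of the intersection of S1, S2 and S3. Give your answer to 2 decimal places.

82.42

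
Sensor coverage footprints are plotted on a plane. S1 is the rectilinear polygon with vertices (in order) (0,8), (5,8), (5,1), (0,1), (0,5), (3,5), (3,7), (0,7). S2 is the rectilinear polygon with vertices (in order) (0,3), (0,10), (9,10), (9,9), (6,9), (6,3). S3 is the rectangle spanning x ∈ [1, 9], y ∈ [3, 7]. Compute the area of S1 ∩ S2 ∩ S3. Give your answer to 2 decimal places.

12.00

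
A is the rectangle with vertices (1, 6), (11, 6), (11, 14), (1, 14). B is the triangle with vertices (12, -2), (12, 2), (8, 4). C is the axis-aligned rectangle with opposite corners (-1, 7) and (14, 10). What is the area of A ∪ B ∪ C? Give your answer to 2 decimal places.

103.00

By inclusion–exclusion:
Individual areas: |A| = 80, |B| = 8, |C| = 45.
|A∩B| = 0.
|A∩C|: x∈[1,11], y∈[7,10] → 10·3 = 30.
|B∩C| = 0.
|A∩B∩C| = 0.
|A ∪ B ∪ C| = 133 − 30 + 0 = 103.00.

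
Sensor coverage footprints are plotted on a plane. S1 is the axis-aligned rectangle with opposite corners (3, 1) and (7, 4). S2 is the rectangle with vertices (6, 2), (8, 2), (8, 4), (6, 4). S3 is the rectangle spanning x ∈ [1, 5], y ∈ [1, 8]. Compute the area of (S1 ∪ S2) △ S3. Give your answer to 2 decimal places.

|S1 ∪ S2| = 14.
|(S1 ∪ S2) ∩ S3| = 6.
|(S1 ∪ S2) △ S3| = 14 + 28 − 12 = 30.00.

30.00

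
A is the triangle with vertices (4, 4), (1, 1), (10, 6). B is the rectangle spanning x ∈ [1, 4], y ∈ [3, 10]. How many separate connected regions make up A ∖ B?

1

A ∖ B is a single connected region.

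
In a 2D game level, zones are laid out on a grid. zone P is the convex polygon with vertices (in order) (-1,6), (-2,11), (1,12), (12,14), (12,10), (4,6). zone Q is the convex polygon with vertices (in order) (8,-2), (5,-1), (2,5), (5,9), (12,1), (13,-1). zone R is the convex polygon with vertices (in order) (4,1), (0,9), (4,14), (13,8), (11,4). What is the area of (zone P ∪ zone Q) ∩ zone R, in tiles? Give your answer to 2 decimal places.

|zone P ∪ zone Q| = 131.9728.
|(zone P ∪ zone Q) ∩ zone R| = 71.94.

71.94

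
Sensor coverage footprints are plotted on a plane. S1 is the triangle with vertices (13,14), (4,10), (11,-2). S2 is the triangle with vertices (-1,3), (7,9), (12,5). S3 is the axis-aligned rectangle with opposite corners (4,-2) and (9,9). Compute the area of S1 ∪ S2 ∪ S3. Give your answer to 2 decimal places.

By inclusion–exclusion:
Individual areas: |S1| = 68, |S2| = 31, |S3| = 55.
|S1∩S2| = 15.2936.
|S1∩S3| = 16.7202.
|S2∩S3| = 19.2558.
|S1∩S2∩S3| = 11.0082.
|S1 ∪ S2 ∪ S3| = 154 − 51.2696 + 11.0082 = 113.74.

113.74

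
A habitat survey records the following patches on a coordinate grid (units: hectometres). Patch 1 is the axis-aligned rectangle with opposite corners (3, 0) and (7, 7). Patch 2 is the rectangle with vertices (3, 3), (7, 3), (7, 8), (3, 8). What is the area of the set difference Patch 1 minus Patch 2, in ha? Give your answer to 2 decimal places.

|Patch 1∩Patch 2|: x∈[3,7], y∈[3,7] → 4·4 = 16.
|Patch 1| = 28.
|Patch 1 ∖ Patch 2| = |Patch 1| − |Patch 1∩Patch 2| = 28 − 16 = 12.00.

12.00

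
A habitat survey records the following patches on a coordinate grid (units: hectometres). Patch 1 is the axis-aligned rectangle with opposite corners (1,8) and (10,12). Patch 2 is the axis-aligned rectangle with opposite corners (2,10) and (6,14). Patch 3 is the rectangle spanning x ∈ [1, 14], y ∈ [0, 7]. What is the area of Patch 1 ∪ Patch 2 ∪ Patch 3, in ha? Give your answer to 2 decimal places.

135.00

By inclusion–exclusion:
Individual areas: |Patch 1| = 36, |Patch 2| = 16, |Patch 3| = 91.
|Patch 1∩Patch 2|: x∈[2,6], y∈[10,12] → 4·2 = 8.
|Patch 1∩Patch 3| = 0 (no overlap).
|Patch 2∩Patch 3| = 0 (no overlap).
|Patch 1∩Patch 2∩Patch 3| = 0.
|Patch 1 ∪ Patch 2 ∪ Patch 3| = 143 − 8 + 0 = 135.00.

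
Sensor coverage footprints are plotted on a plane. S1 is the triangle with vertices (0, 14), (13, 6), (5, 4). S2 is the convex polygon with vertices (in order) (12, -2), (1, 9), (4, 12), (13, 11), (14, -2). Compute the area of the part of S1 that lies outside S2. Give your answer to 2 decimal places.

6.04

|S1| = 45, |S1∩S2| = 38.9571.
|S1 ∖ S2| = |S1| − |S1∩S2| = 45 − 38.9571 = 6.04.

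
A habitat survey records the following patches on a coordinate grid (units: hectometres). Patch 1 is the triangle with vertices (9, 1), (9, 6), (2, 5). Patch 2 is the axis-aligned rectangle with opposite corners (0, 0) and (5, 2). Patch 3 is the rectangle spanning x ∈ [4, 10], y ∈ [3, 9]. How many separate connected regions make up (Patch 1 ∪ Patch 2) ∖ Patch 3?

(Patch 1 ∪ Patch 2) ∖ Patch 3 splits into 3 disjoint pieces (area 1.4286, area 3.5, area 10).

3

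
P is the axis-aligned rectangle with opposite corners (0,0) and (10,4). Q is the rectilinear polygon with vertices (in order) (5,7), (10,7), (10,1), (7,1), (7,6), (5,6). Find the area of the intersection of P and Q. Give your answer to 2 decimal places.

9.00

The intersection is the polygon with vertices (10,1), (7,1), (7,4), (10,4).
By the shoelace formula its area is 9.00.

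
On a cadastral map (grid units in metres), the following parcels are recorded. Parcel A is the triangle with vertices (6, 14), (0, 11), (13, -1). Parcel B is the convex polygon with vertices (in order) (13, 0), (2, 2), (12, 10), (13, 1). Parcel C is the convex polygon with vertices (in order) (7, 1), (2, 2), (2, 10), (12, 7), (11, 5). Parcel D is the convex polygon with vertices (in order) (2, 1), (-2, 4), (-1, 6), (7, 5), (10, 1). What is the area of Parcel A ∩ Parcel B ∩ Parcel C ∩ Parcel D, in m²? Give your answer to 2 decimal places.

The intersection is the polygon with vertices (6.422,5.072), (7,5), (8.125,3.5).
By the shoelace formula its area is 0.39.

0.39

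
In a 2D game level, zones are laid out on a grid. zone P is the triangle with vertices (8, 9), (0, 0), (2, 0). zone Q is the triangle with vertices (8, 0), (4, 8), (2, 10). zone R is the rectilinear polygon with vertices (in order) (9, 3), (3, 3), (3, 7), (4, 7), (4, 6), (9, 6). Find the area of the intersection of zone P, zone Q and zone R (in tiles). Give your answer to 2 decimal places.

0.33

The intersection is the polygon with vertices (5.429,5.143), (5.158,4.737), (4.776,5.373), (5.12,5.76).
By the shoelace formula its area is 0.33.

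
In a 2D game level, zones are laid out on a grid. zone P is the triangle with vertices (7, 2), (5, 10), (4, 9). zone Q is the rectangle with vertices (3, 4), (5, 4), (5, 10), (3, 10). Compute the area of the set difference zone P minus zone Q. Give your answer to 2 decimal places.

|zone P| = 5, |zone P∩zone Q| = 1.6667.
|zone P ∖ zone Q| = |zone P| − |zone P∩zone Q| = 5 − 1.6667 = 3.33.

3.33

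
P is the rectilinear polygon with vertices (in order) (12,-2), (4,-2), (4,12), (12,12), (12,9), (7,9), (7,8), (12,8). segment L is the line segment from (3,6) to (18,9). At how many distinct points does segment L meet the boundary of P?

The segment meets the boundary at (12,7.8), (4,6.2).

2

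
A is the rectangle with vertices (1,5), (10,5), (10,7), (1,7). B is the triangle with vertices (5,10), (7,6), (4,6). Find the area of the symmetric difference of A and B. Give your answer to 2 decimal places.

|A| = 18, |B| = 6, |A∩B| = 2.625.
|A △ B| = |A| + |B| − 2·|A∩B| = 18 + 6 − 5.25 = 18.75.

18.75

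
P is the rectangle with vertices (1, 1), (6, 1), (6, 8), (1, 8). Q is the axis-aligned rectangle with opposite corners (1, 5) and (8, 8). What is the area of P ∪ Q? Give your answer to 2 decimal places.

41.00

By inclusion–exclusion:
Individual areas: |P| = 35, |Q| = 21.
|P∩Q|: x∈[1,6], y∈[5,8] → 5·3 = 15.
|P ∪ Q| = 56 − 15 = 41.00.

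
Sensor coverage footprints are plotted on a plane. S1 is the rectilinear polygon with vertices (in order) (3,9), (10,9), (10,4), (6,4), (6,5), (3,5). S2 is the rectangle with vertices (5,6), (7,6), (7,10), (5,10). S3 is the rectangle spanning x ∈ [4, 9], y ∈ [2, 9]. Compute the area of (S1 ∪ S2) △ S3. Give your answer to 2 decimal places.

|S1 ∪ S2| = 34.
|(S1 ∪ S2) ∩ S3| = 23.
|(S1 ∪ S2) △ S3| = 34 + 35 − 46 = 23.00.

23.00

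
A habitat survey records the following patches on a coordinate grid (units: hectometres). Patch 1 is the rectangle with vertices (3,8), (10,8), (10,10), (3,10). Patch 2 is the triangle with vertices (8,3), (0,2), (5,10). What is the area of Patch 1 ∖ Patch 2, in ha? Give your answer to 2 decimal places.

11.89

|Patch 1| = 14, |Patch 1∩Patch 2| = 2.1071.
|Patch 1 ∖ Patch 2| = |Patch 1| − |Patch 1∩Patch 2| = 14 − 2.1071 = 11.89.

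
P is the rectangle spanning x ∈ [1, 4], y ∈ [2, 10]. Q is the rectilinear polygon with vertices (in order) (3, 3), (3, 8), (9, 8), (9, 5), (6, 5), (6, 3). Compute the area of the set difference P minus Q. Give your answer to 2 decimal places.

|P| = 24, |P∩Q| = 5.
|P ∖ Q| = |P| − |P∩Q| = 24 − 5 = 19.00.

19.00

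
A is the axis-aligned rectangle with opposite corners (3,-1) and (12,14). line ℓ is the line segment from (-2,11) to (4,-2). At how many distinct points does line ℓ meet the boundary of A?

The segment meets the boundary at (3.538,-1), (3,0.167).

2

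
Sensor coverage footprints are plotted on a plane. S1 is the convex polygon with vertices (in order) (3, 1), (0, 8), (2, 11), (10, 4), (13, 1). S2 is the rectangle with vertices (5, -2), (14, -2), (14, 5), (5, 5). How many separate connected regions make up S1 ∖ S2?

S1 ∖ S2 is a single connected region.

1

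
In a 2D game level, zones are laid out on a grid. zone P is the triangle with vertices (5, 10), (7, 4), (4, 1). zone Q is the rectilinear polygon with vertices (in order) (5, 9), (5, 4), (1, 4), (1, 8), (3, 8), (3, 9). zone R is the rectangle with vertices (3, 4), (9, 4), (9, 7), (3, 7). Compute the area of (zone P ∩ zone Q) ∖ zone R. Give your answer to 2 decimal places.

0.44

|zone P ∩ zone Q| = 1.9444.
|(zone P ∩ zone Q) ∩ zone R| = 1.5.
|(zone P ∩ zone Q) ∖ zone R| = 1.9444 − 1.5 = 0.44.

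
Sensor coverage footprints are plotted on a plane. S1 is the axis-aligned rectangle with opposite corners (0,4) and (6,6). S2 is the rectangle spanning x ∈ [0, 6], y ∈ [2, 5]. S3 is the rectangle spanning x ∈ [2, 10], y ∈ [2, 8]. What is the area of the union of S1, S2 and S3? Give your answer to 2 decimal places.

56.00

By inclusion–exclusion:
Individual areas: |S1| = 12, |S2| = 18, |S3| = 48.
|S1∩S2|: x∈[0,6], y∈[4,5] → 6·1 = 6.
|S1∩S3|: x∈[2,6], y∈[4,6] → 4·2 = 8.
|S2∩S3|: x∈[2,6], y∈[2,5] → 4·3 = 12.
|S1∩S2∩S3| = 4.
|S1 ∪ S2 ∪ S3| = 78 − 26 + 4 = 56.00.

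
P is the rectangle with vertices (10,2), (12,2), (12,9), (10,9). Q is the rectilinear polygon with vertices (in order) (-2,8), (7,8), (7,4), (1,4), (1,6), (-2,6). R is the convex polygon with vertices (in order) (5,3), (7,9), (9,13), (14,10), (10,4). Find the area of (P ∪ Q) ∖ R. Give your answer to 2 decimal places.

|P ∪ Q| = 44.
|(P ∪ Q) ∩ R| = 11.
|(P ∪ Q) ∖ R| = 44 − 11 = 33.00.

33.00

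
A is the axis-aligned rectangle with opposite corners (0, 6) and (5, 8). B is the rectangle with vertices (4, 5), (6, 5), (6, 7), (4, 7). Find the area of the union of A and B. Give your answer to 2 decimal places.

13.00

By inclusion–exclusion:
Individual areas: |A| = 10, |B| = 4.
|A∩B|: x∈[4,5], y∈[6,7] → 1·1 = 1.
|A ∪ B| = 14 − 1 = 13.00.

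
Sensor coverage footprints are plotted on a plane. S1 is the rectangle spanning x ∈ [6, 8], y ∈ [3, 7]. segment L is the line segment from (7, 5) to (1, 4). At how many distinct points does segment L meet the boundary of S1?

1

The segment meets the boundary at (6,4.833).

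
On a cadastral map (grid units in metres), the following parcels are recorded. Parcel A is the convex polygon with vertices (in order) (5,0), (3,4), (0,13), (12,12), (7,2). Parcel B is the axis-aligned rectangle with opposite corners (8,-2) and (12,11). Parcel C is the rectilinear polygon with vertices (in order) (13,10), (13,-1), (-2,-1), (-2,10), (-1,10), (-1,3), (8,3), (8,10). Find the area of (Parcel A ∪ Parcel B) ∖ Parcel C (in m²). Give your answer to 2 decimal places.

72.75

|Parcel A ∪ Parcel B| = 123.25.
|(Parcel A ∪ Parcel B) ∩ Parcel C| = 50.5.
|(Parcel A ∪ Parcel B) ∖ Parcel C| = 123.25 − 50.5 = 72.75.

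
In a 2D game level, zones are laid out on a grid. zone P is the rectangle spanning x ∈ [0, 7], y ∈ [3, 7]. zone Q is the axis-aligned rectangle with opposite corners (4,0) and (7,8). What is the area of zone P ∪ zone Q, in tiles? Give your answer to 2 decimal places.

By inclusion–exclusion:
Individual areas: |zone P| = 28, |zone Q| = 24.
|zone P∩zone Q|: x∈[4,7], y∈[3,7] → 3·4 = 12.
|zone P ∪ zone Q| = 52 − 12 = 40.00.

40.00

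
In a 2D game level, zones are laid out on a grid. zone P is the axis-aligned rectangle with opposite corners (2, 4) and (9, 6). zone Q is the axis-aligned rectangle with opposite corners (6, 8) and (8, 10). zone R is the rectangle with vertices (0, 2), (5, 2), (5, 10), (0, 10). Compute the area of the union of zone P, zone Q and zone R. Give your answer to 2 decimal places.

By inclusion–exclusion:
Individual areas: |zone P| = 14, |zone Q| = 4, |zone R| = 40.
|zone P∩zone Q| = 0 (no overlap).
|zone P∩zone R|: x∈[2,5], y∈[4,6] → 3·2 = 6.
|zone Q∩zone R| = 0 (no overlap).
|zone P∩zone Q∩zone R| = 0.
|zone P ∪ zone Q ∪ zone R| = 58 − 6 + 0 = 52.00.

52.00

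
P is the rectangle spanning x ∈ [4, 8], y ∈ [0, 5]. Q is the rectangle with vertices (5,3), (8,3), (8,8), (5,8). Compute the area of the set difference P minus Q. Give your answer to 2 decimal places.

|P∩Q|: x∈[5,8], y∈[3,5] → 3·2 = 6.
|P| = 20.
|P ∖ Q| = |P| − |P∩Q| = 20 − 6 = 14.00.

14.00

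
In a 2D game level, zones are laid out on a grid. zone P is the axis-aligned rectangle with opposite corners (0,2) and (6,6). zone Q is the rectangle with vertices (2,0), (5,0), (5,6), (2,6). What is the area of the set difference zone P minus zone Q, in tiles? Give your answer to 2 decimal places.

12.00

|zone P∩zone Q|: x∈[2,5], y∈[2,6] → 3·4 = 12.
|zone P| = 24.
|zone P ∖ zone Q| = |zone P| − |zone P∩zone Q| = 24 − 12 = 12.00.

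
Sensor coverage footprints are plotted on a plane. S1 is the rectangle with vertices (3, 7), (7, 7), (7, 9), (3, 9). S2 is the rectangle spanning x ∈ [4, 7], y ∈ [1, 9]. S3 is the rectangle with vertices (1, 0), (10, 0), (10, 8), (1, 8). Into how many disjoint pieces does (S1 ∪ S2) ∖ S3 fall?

1

(S1 ∪ S2) ∖ S3 is a single connected region.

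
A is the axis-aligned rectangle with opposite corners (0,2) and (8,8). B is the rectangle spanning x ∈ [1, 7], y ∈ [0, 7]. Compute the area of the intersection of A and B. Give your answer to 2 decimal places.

|A∩B|: x∈[1,7], y∈[2,7] → 6·5 = 30.

30.00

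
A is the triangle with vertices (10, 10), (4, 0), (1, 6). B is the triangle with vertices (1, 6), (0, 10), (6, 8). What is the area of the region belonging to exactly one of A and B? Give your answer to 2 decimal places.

|A| = 33, |B| = 11, |A∩B| = 0.5238.
|A △ B| = |A| + |B| − 2·|A∩B| = 33 + 11 − 1.0476 = 42.95.

42.95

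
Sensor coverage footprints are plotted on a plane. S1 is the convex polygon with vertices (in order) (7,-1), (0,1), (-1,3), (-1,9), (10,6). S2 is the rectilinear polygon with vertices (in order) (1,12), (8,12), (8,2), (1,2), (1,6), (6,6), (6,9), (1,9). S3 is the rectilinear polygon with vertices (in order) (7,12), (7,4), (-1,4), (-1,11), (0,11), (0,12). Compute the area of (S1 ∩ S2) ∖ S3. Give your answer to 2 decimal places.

16.68

|S1 ∩ S2| = 29.6364.
|(S1 ∩ S2) ∩ S3| = 12.9545.
|(S1 ∩ S2) ∖ S3| = 29.6364 − 12.9545 = 16.68.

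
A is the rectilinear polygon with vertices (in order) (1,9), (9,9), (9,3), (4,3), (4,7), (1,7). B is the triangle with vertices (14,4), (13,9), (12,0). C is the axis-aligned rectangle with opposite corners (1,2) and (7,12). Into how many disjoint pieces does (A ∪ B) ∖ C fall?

(A ∪ B) ∖ C splits into 2 disjoint pieces (area 12, area 7).

2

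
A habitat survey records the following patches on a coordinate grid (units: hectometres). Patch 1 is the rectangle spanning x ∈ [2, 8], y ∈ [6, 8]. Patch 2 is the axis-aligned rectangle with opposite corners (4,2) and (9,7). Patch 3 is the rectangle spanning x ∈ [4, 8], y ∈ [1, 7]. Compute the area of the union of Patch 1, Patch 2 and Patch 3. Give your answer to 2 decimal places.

37.00

By inclusion–exclusion:
Individual areas: |Patch 1| = 12, |Patch 2| = 25, |Patch 3| = 24.
|Patch 1∩Patch 2|: x∈[4,8], y∈[6,7] → 4·1 = 4.
|Patch 1∩Patch 3|: x∈[4,8], y∈[6,7] → 4·1 = 4.
|Patch 2∩Patch 3|: x∈[4,8], y∈[2,7] → 4·5 = 20.
|Patch 1∩Patch 2∩Patch 3| = 4.
|Patch 1 ∪ Patch 2 ∪ Patch 3| = 61 − 28 + 4 = 37.00.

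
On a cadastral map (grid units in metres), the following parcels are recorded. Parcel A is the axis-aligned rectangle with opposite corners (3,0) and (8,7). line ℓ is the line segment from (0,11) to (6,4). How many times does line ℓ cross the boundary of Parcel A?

1

The segment meets the boundary at (3.429,7).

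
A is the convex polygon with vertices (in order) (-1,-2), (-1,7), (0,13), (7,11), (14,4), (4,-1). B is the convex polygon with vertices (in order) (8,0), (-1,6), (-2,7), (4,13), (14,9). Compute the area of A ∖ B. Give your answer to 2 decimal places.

50.25

|A| = 139, |A∩B| = 88.7492.
|A ∖ B| = |A| − |A∩B| = 139 − 88.7492 = 50.25.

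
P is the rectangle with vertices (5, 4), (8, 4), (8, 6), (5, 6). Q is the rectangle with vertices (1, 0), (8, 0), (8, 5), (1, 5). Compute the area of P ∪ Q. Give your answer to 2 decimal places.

By inclusion–exclusion:
Individual areas: |P| = 6, |Q| = 35.
|P∩Q|: x∈[5,8], y∈[4,5] → 3·1 = 3.
|P ∪ Q| = 41 − 3 = 38.00.

38.00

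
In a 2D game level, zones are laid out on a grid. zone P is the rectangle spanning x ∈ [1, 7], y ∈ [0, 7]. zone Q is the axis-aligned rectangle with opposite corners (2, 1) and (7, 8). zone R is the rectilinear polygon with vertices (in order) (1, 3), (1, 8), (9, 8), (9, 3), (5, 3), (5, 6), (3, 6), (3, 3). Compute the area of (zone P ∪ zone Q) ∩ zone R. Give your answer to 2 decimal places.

23.00

|zone P ∪ zone Q| = 47.
|(zone P ∪ zone Q) ∩ zone R| = 23.00.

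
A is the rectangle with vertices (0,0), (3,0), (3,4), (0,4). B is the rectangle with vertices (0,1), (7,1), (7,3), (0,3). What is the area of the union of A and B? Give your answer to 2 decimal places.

20.00

By inclusion–exclusion:
Individual areas: |A| = 12, |B| = 14.
|A∩B|: x∈[0,3], y∈[1,3] → 3·2 = 6.
|A ∪ B| = 26 − 6 = 20.00.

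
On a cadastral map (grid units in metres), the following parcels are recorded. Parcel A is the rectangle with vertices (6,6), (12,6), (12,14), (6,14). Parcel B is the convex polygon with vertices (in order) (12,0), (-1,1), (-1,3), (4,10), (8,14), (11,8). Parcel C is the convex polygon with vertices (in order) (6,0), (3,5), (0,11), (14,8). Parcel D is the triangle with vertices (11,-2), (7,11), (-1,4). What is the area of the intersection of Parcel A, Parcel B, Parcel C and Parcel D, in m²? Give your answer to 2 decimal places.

7.08

The intersection is the polygon with vertices (7.494,9.394), (8.539,6), (6,6), (6,9.714).
By the shoelace formula its area is 7.08.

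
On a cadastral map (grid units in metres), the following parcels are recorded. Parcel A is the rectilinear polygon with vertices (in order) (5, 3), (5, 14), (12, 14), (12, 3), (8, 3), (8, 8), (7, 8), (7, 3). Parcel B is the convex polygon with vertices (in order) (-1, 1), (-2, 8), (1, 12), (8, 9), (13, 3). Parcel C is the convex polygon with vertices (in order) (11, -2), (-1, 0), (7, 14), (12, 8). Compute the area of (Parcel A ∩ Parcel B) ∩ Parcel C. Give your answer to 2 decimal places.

28.72

|Parcel A ∩ Parcel B| = 29.3286.
|(Parcel A ∩ Parcel B) ∩ Parcel C| = 28.72.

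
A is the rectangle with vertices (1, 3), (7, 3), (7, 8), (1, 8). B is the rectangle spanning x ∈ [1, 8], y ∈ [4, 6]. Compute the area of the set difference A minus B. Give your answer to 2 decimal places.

18.00

|A∩B|: x∈[1,7], y∈[4,6] → 6·2 = 12.
|A| = 30.
|A ∖ B| = |A| − |A∩B| = 30 − 12 = 18.00.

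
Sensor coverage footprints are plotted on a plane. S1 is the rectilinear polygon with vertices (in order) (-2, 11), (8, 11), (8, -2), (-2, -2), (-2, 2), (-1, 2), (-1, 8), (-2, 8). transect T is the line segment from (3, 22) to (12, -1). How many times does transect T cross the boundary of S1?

The segment meets the boundary at (8,9.222), (7.304,11).

2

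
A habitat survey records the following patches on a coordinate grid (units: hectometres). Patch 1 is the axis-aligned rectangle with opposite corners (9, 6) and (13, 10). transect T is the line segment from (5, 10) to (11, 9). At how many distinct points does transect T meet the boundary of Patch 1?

The segment meets the boundary at (9,9.333).

1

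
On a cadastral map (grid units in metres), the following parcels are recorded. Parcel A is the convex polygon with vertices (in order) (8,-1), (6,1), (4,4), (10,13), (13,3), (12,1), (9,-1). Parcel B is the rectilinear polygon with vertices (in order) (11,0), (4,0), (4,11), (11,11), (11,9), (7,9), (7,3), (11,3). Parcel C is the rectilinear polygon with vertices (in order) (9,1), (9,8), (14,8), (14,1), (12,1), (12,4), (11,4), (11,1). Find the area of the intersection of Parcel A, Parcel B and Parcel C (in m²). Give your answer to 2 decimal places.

4.00

The intersection is the polygon with vertices (11,3), (11,1), (9,1), (9,3).
By the shoelace formula its area is 4.00.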